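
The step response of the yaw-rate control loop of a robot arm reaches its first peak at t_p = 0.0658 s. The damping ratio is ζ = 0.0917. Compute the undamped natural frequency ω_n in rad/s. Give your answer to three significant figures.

Peak time t_p = π/ω_d, so ω_d = π/t_p = π/0.0658 = 47.7 rad/s.
ω_n = ω_d/√(1−ζ²) = 47.7/√0.992 = 47.9 rad/s.

ω_n ≈ 47.9 rad/s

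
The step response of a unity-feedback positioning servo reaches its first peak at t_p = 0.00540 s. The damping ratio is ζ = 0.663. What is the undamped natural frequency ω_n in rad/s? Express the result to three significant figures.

Peak time t_p = π/ω_d, so ω_d = π/t_p = π/0.00540 = 582 rad/s.
ω_n = ω_d/√(1−ζ²) = 582/√0.560 = 777 rad/s.

ω_n ≈ 777 rad/s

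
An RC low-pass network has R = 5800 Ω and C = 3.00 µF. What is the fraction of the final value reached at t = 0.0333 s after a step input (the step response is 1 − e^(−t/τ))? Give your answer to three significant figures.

y/y_∞ ≈ 0.852

τ = RC = 5800 × 3.00 µF = 0.0174 s.
y(t)/y_∞ = 1 − e^(−t/τ) = 1 − e^(−0.0333/0.0174) = 1 − e^(−1.91) = 0.852.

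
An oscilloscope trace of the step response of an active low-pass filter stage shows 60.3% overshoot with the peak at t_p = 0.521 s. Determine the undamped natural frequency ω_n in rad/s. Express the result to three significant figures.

ω_n ≈ 6.11 rad/s

The overshoot fixes ζ = −ln(OS)/√(π²+ln²(OS)) = 0.159.
From t_p = π/ω_d, ω_d = π/0.521 = 6.03 rad/s, so ω_n = ω_d/√(1−ζ²) = 6.11 rad/s.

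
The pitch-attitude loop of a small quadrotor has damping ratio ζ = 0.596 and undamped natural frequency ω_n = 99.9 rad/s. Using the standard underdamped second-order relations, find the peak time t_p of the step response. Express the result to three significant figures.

t_p ≈ 0.0392 s

The damped frequency is ω_d = ω_n√(1−ζ²) = 99.9·√(1−0.355) = 80.2 rad/s.
Peak time t_p = π/ω_d = π/80.2 = 0.0392 s.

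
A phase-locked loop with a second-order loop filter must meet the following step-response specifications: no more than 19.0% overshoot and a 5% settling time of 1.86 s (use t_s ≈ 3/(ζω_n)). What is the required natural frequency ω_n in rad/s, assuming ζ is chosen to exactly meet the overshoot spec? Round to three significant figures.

ω_n ≈ 3.45 rad/s

ζ = −ln(OS)/√(π² + (ln OS)²). With OS = 0.190, ln OS = −1.661 and ζ = 1.661/3.554 = 0.467.
Then ω_n = 3/(ζ t_s) = 3/(0.467 × 1.86) = 3.45 rad/s.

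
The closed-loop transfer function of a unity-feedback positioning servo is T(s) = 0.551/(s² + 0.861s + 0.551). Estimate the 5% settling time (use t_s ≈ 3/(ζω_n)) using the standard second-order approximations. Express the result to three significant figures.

Matching coefficients with s² + 2ζω_n s + ω_n² gives ω_n² = 0.551 ⇒ ω_n = 0.742 rad/s, and ζ = 0.861/(2ω_n) = 0.580.
t_s ≈ 3/(ζω_n) = 3/(0.580·0.742) = 6.97 s.

t_s ≈ 6.97 s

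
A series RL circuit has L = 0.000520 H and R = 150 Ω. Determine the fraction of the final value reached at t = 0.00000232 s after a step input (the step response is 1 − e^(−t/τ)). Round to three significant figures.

y/y_∞ ≈ 0.488

τ = L/R = 0.000520/150 = 0.00000347 s.
y(t)/y_∞ = 1 − e^(−t/τ) = 1 − e^(−0.00000232/0.00000347) = 1 − e^(−0.669) = 0.488.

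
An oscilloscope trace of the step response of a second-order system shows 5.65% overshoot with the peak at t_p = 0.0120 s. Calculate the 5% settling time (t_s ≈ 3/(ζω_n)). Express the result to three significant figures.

ζ from %OS: ζ = |ln 0.0565|/√(π²+ln²0.0565) = 0.675.
t_p = π/ω_d ⇒ ω_d = 262 rad/s; then ω_n = ω_d/√(1−ζ²) = 355 rad/s.
t_s ≈ 3/(ζω_n) = 3/(0.675·355) = 0.0125 s.

t_s ≈ 0.0125 s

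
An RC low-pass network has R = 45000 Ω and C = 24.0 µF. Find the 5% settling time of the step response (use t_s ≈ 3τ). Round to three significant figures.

τ = RC = 45000 × 24.0 µF = 1.08 s.
t_s ≈ 3τ = 3.24 s.

t_s ≈ 3.24 s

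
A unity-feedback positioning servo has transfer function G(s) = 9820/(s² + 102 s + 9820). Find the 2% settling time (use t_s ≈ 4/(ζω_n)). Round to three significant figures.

Matching coefficients with s² + 2ζω_n s + ω_n² gives ω_n² = 9820 ⇒ ω_n = 99.1 rad/s, and ζ = 102/(2ω_n) = 0.515.
t_s ≈ 4/(ζω_n) = 4/(0.515·99.1) = 0.0784 s.

t_s ≈ 0.0784 s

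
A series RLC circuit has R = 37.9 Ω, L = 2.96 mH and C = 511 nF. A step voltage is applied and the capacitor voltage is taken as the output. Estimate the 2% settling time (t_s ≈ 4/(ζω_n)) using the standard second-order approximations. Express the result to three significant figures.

t_s ≈ 0.000625 s

For a series RLC circuit (capacitor voltage as output), ω_n = 1/√(LC) = 1/√(2.96 mH · 511 nF) = 25700 rad/s.
ζ = (R/2)·√(C/L) = (37.9/2)·√(511 nF/2.96 mH) = 0.249.
t_s ≈ 4/(ζω_n) = 0.000625 s.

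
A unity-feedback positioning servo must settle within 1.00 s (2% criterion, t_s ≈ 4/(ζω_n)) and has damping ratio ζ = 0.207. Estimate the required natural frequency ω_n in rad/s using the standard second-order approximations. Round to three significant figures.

ω_n ≈ 19.3 rad/s

Rearranging t_s ≈ 4/(ζω_n) gives ω_n = 4/(ζ·t_s) = 4/(0.207 × 1.00) = 19.3 rad/s.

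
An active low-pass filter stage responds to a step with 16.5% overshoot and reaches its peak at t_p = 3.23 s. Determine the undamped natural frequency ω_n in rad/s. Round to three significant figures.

ω_n ≈ 1.12 rad/s

ζ from %OS: ζ = |ln 0.165|/√(π²+ln²0.165) = 0.498.
t_p = π/ω_d ⇒ ω_d = 0.973 rad/s; then ω_n = ω_d/√(1−ζ²) = 1.12 rad/s.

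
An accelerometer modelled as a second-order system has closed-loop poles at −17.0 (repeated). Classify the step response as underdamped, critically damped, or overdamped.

Since there is a repeated negative-real pole, the response is critically damped.

critically damped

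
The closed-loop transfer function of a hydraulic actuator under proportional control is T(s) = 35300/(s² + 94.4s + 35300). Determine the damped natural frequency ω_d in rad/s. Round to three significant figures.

ω_d ≈ 182 rad/s

Matching coefficients with s² + 2ζω_n s + ω_n² gives ω_n² = 35300 ⇒ ω_n = 188 rad/s, and ζ = 94.4/(2ω_n) = 0.251.
ω_d = ω_n√(1−ζ²) = 182 rad/s.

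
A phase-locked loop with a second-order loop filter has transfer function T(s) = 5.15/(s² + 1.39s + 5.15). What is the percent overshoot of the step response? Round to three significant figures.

Comparing the denominator to s² + 2ζω_n s + ω_n²: ω_n = √5.15 = 2.27 rad/s, and 2ζω_n = 1.39 so ζ = 1.39/(2·2.27) = 0.306.
Overshoot: exp(−π·0.306/√(1−0.306²)) = 0.364, i.e. 36.4%.

%OS ≈ 36.4%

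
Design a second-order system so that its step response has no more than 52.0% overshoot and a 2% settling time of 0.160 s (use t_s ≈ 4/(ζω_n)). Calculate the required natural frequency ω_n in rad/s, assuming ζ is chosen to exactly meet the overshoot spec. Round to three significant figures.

ω_n ≈ 123 rad/s

ζ = −ln(OS)/√(π² + (ln OS)²). With OS = 0.520, ln OS = −0.6539 and ζ = 0.6539/3.209 = 0.204.
From t_s ≈ 4/(ζω_n): ω_n = 4/(ζ·t_s) = 4/(0.204·0.160) = 123 rad/s.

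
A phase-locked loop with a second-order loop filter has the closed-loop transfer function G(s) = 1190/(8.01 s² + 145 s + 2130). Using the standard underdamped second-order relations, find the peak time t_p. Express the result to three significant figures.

t_p ≈ 0.232 s

Dividing through by 8.01: denominator becomes s² + 18.10 s + 265.9.
So ω_n = √265.9 = 16.3 rad/s and ζ = 18.10/(2·16.3) = 0.555.
The damped frequency ω_d = ω_n√(1−ζ²) = 13.6 rad/s. t_p = π/ω_d = 0.232 s.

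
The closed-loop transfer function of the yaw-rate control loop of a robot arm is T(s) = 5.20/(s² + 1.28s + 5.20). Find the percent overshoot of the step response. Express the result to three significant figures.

Comparing the denominator to s² + 2ζω_n s + ω_n²: ω_n = √5.20 = 2.28 rad/s, and 2ζω_n = 1.28 so ζ = 1.28/(2·2.28) = 0.281.
%OS = 100·exp(−πζ/√(1−ζ²)) = 39.9%.

%OS ≈ 39.9%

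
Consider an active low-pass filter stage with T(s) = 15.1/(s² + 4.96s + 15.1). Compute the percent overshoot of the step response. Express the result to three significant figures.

ω_n = √15.1 = 3.89 rad/s; ζ = 4.96/(2·3.89) = 0.638.
%OS = 100·exp(−πζ/√(1−ζ²)) = 7.40%.

%OS ≈ 7.40%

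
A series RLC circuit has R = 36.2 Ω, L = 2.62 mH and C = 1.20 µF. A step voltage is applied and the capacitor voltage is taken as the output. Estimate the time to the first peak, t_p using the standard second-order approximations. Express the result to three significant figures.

t_p ≈ 0.000191 s

For a series RLC circuit (capacitor voltage as output), ω_n = 1/√(LC) = 1/√(2.62 mH · 1.20 µF) = 17800 rad/s.
ζ = (R/2)·√(C/L) = (36.2/2)·√(1.20 µF/2.62 mH) = 0.387.
ω_d = 17800·√(1 − 0.387²) = 16400 rad/s. t_p = π/ω_d = 0.000191 s.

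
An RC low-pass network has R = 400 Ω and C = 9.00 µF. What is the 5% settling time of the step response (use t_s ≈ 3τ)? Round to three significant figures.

τ = RC = 400 × 9.00 µF = 0.00360 s.
t_s ≈ 3τ = 0.0108 s.

t_s ≈ 0.0108 s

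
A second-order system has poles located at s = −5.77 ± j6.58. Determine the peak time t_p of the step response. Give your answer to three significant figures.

t_p = π/ω_d with ω_d = 6.58 (the imaginary part), so t_p = 0.477 s.

t_p ≈ 0.477 s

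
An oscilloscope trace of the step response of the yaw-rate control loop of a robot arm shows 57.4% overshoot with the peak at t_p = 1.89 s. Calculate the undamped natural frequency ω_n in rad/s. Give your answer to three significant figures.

ζ from %OS: ζ = |ln 0.574|/√(π²+ln²0.574) = 0.174.
From t_p = π/ω_d, ω_d = π/1.89 = 1.66 rad/s, so ω_n = ω_d/√(1−ζ²) = 1.69 rad/s.

ω_n ≈ 1.69 rad/s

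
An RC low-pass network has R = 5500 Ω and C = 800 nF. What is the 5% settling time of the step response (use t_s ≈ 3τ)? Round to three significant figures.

τ = RC = 5500 × 800 nF = 0.00440 s.
t_s ≈ 3τ = 0.0132 s.

t_s ≈ 0.0132 s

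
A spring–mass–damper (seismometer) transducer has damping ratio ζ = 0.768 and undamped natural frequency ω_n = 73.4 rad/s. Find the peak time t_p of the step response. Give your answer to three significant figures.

t_p ≈ 0.0668 s

The damped frequency is ω_d = ω_n√(1−ζ²) = 73.4·√(1−0.590) = 47.0 rad/s.
Peak time t_p = π/ω_d = π/47.0 = 0.0668 s.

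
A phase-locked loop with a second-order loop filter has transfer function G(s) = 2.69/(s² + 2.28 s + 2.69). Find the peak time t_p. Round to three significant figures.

t_p ≈ 2.66 s

Matching coefficients with s² + 2ζω_n s + ω_n² gives ω_n² = 2.69 ⇒ ω_n = 1.64 rad/s, and ζ = 2.28/(2ω_n) = 0.695.
ω_d = 1.64·√(1 − 0.695²) = 1.18 rad/s. Then t_p = π/ω_d = 2.66 s.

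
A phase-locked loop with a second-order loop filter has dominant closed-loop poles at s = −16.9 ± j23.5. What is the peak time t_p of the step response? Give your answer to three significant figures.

t_p = π/ω_d with ω_d = 23.5 (the imaginary part), so t_p = 0.134 s.

t_p ≈ 0.134 s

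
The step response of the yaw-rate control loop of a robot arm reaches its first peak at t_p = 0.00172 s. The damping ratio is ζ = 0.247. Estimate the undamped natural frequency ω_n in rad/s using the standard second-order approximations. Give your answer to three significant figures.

Peak time t_p = π/ω_d, so ω_d = π/t_p = π/0.00172 = 1830 rad/s.
ω_n = ω_d/√(1−ζ²) = 1830/√0.939 = 1880 rad/s.

ω_n ≈ 1880 rad/s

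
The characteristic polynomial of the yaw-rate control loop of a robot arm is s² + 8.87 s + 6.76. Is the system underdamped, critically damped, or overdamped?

overdamped

a² − 4b = 52 > 0 (two distinct real roots); the system is overdamped.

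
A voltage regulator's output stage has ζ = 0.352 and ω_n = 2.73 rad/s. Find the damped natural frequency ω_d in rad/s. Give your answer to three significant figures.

ω_d = ω_n√(1−ζ²) = 2.73·√0.876 = 2.56 rad/s.

ω_d ≈ 2.56 rad/s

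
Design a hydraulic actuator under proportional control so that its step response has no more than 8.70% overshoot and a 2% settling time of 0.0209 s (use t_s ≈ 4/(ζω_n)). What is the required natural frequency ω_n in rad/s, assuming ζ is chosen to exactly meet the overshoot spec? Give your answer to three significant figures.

From %OS = 100·exp(−πζ/√(1−ζ²)), invert to get ζ = −ln(OS)/√(π² + ln²(OS)) with OS = 0.0870.
−ln 0.0870 = 2.442, so ζ = 2.442/√(π² + 5.963) = 0.614.
From t_s ≈ 4/(ζω_n): ω_n = 4/(ζ·t_s) = 4/(0.614·0.0209) = 312 rad/s.

ω_n ≈ 312 rad/s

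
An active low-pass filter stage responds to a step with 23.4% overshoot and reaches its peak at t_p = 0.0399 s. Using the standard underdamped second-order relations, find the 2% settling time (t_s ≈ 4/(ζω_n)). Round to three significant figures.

t_s ≈ 0.110 s

The overshoot fixes ζ = −ln(OS)/√(π²+ln²(OS)) = 0.420.
t_p = π/ω_d ⇒ ω_d = 78.7 rad/s; then ω_n = ω_d/√(1−ζ²) = 86.7 rad/s.
t_s ≈ 4/(ζω_n) = 4/(0.420·86.7) = 0.110 s.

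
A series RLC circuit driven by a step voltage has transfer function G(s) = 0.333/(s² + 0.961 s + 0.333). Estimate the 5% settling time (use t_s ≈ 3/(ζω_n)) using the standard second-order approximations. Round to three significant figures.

t_s ≈ 6.24 s

Matching coefficients with s² + 2ζω_n s + ω_n² gives ω_n² = 0.333 ⇒ ω_n = 0.577 rad/s, and ζ = 0.961/(2ω_n) = 0.833.
t_s ≈ 3/(ζω_n) = 3/(0.833·0.577) = 6.24 s.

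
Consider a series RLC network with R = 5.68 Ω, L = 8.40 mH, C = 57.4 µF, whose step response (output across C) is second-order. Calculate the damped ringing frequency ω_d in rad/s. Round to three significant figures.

ω_d ≈ 1400 rad/s

For a series RLC circuit (capacitor voltage as output), ω_n = 1/√(LC) = 1/√(8.40 mH · 57.4 µF) = 1440 rad/s.
ζ = (R/2)·√(C/L) = (5.68/2)·√(57.4 µF/8.40 mH) = 0.235.
ω_d = 1440·√(1 − 0.235²) = 1400 rad/s.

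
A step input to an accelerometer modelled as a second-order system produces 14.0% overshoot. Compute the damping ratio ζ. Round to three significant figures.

ζ ≈ 0.531

ζ = −ln(OS)/√(π² + (ln OS)²). With OS = 0.140, ln OS = −1.966 and ζ = 1.966/3.706 = 0.531.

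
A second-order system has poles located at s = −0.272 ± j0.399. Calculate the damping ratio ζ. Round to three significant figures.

|pole| = ω_n = √(0.272² + 0.399²) = 0.483 rad/s; ζ = cos θ = σ/ω_n = 0.563.

ζ ≈ 0.563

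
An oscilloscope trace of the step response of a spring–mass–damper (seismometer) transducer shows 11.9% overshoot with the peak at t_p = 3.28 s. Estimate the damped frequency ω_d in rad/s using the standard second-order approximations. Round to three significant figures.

t_p = π/ω_d, so ω_d = π/3.28 = 0.958 rad/s.

ω_d ≈ 0.958 rad/s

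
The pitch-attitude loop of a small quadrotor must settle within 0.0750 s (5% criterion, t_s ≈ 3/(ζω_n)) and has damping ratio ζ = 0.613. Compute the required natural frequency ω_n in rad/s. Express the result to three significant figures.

ω_n ≈ 65.3 rad/s

Rearranging t_s ≈ 3/(ζω_n) gives ω_n = 3/(ζ·t_s) = 3/(0.613 × 0.0750) = 65.3 rad/s.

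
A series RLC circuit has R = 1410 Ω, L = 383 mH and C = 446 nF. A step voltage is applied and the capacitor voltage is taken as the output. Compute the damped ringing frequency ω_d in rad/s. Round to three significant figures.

ω_d ≈ 1570 rad/s

For a series RLC circuit (capacitor voltage as output), ω_n = 1/√(LC) = 1/√(383 mH · 446 nF) = 2420 rad/s.
ζ = (R/2)·√(C/L) = (1410/2)·√(446 nF/383 mH) = 0.761.
ω_d = 2420·√(1 − 0.761²) = 1570 rad/s.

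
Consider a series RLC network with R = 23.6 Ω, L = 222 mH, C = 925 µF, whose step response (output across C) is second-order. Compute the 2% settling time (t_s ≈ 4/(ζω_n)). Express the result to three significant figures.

For a series RLC circuit (capacitor voltage as output), ω_n = 1/√(LC) = 1/√(222 mH · 925 µF) = 69.8 rad/s.
ζ = (R/2)·√(C/L) = (23.6/2)·√(925 µF/222 mH) = 0.762.
t_s ≈ 4/(ζω_n) = 0.0753 s.

t_s ≈ 0.0753 s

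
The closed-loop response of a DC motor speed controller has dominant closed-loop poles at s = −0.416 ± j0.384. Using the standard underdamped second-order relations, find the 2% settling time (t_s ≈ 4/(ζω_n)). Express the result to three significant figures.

t_s ≈ 9.62 s

For poles at −σ ± jω_d, ζω_n = σ = 0.416, so t_s ≈ 4/σ = 9.62 s.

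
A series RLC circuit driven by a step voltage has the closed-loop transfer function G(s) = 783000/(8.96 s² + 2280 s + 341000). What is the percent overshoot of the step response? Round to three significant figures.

Dividing through by 8.96: denominator becomes s² + 254.5 s + 38060.
So ω_n = √38060 = 195 rad/s and ζ = 254.5/(2·195) = 0.652.
%OS = 100 e^{−πζ/√(1−ζ²)} with ζ = 0.652 gives 6.70%.

%OS ≈ 6.70%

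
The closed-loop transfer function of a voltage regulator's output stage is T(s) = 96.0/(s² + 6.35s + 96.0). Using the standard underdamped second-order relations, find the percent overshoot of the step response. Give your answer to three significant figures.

%OS ≈ 34.1%

ω_n = √96.0 = 9.80 rad/s; ζ = 6.35/(2·9.80) = 0.324.
%OS = 100·exp(−πζ/√(1−ζ²)) = 34.1%.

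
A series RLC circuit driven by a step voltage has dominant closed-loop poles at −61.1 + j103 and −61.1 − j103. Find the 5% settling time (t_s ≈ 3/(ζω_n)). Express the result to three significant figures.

t_s ≈ 0.0491 s

For poles at −σ ± jω_d, ζω_n = σ = 61.1, so t_s ≈ 3/σ = 0.0491 s.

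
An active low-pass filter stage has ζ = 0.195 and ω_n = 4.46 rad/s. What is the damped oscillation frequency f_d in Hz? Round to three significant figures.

f_d ≈ 0.696 Hz

ω_d = ω_n√(1−ζ²) = 4.46·√0.962 = 4.37 rad/s.
f_d = ω_d/(2π) = 0.696 Hz.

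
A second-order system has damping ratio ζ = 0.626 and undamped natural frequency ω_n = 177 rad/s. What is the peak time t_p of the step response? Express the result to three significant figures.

The damped frequency is ω_d = ω_n√(1−ζ²) = 177·√(1−0.392) = 138 rad/s.
Peak time t_p = π/ω_d = π/138 = 0.0228 s.

t_p ≈ 0.0228 s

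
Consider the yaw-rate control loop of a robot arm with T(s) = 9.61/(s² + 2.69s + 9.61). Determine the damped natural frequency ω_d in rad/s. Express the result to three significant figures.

Matching coefficients with s² + 2ζω_n s + ω_n² gives ω_n² = 9.61 ⇒ ω_n = 3.10 rad/s, and ζ = 2.69/(2ω_n) = 0.434.
ω_d = ω_n√(1−ζ²) = 2.79 rad/s.

ω_d ≈ 2.79 rad/s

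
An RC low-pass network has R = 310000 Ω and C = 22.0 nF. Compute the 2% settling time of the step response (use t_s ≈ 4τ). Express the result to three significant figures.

τ = RC = 310000 × 22.0 nF = 0.00682 s.
t_s ≈ 4τ = 0.0273 s.

t_s ≈ 0.0273 s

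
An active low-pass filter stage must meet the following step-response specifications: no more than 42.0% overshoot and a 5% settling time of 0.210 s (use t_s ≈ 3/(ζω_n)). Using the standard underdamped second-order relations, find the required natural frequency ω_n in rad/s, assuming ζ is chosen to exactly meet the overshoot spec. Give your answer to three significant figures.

From %OS = 100·exp(−πζ/√(1−ζ²)), invert to get ζ = −ln(OS)/√(π² + ln²(OS)) with OS = 0.420.
−ln 0.420 = 0.8675, so ζ = 0.8675/√(π² + 0.7526) = 0.266.
Then ω_n = 3/(ζ t_s) = 3/(0.266 × 0.210) = 53.7 rad/s.

ω_n ≈ 53.7 rad/s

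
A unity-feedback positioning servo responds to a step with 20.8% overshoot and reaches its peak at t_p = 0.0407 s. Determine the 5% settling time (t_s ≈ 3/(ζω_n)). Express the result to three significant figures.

t_s ≈ 0.0778 s

The overshoot fixes ζ = −ln(OS)/√(π²+ln²(OS)) = 0.447.
t_p = π/ω_d ⇒ ω_d = 77.2 rad/s; then ω_n = ω_d/√(1−ζ²) = 86.3 rad/s.
t_s ≈ 3/(ζω_n) = 3/(0.447·86.3) = 0.0778 s.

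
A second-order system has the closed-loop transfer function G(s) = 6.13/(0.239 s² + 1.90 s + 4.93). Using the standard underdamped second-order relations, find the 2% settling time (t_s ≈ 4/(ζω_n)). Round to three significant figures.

Dividing through by 0.239: denominator becomes s² + 7.950 s + 20.63.
So ω_n = √20.63 = 4.54 rad/s and ζ = 7.950/(2·4.54) = 0.875.
t_s ≈ 4/(ζω_n) = 1.01 s.

t_s ≈ 1.01 s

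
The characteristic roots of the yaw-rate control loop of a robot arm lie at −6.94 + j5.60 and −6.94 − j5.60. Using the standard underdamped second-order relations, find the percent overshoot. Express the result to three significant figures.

%OS ≈ 2.04%

|pole| = ω_n = √(6.94² + 5.60²) = 8.92 rad/s; ζ = cos θ = σ/ω_n = 0.778.
%OS = 100 e^{−πζ/√(1−ζ²)} with ζ = 0.778 gives 2.04%.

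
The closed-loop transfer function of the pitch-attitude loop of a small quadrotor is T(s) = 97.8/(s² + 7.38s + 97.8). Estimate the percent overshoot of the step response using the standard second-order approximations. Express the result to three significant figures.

ω_n = √97.8 = 9.89 rad/s; ζ = 7.38/(2·9.89) = 0.373.
%OS = 100·exp(−πζ/√(1−ζ²)) = 28.3%.

%OS ≈ 28.3%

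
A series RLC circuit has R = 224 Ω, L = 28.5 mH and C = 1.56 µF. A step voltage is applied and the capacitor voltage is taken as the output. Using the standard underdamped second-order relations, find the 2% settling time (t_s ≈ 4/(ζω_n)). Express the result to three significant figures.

t_s ≈ 0.00102 s

For a series RLC circuit (capacitor voltage as output), ω_n = 1/√(LC) = 1/√(28.5 mH · 1.56 µF) = 4740 rad/s.
ζ = (R/2)·√(C/L) = (224/2)·√(1.56 µF/28.5 mH) = 0.829.
t_s ≈ 4/(ζω_n) = 0.00102 s.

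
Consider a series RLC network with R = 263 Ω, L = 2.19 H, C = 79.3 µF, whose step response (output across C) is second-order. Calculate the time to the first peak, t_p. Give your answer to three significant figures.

t_p ≈ 0.0677 s

For a series RLC circuit (capacitor voltage as output), ω_n = 1/√(LC) = 1/√(2.19 H · 79.3 µF) = 75.9 rad/s.
ζ = (R/2)·√(C/L) = (263/2)·√(79.3 µF/2.19 H) = 0.791.
ω_d = ω_n√(1−ζ²) = 46.4 rad/s. t_p = π/ω_d = 0.0677 s.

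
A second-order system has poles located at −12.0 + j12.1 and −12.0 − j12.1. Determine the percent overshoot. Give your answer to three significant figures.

%OS ≈ 4.44%

The poles are at −σ ± jω_d with σ = 12.0 and ω_d = 12.1, so ω_n = √(σ²+ω_d²) = 17.0 rad/s and ζ = σ/ω_n = 0.704.
%OS = 100·exp(−πζ/√(1−ζ²)) = 4.44%.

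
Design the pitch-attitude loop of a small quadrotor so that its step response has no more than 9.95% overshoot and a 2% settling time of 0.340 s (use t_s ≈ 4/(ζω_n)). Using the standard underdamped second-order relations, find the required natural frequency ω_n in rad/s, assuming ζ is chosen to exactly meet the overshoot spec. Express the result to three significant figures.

ω_n ≈ 19.9 rad/s

Inverting the overshoot relation: ζ = |ln 0.0995|/√(π² + ln²0.0995) = 0.592.
Then ω_n = 4/(ζ t_s) = 4/(0.592 × 0.340) = 19.9 rad/s.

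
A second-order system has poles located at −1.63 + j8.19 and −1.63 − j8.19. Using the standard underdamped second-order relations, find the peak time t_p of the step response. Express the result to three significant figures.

t_p = π/ω_d with ω_d = 8.19 (the imaginary part), so t_p = 0.384 s.

t_p ≈ 0.384 s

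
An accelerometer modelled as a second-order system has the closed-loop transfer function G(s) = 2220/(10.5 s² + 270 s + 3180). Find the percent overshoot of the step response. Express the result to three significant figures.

%OS ≈ 3.19%

Dividing through by 10.5: denominator becomes s² + 25.71 s + 302.9.
So ω_n = √302.9 = 17.4 rad/s and ζ = 25.71/(2·17.4) = 0.739.
Overshoot: exp(−π·0.739/√(1−0.739²)) = 0.0319, i.e. 3.19%.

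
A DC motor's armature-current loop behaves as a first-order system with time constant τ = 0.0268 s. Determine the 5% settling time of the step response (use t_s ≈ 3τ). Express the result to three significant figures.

t_s ≈ 0.0804 s

t_s ≈ 3τ = 0.0804 s.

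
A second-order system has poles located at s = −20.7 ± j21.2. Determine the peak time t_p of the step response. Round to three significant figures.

t_p ≈ 0.148 s

t_p = π/ω_d with ω_d = 21.2 (the imaginary part), so t_p = 0.148 s.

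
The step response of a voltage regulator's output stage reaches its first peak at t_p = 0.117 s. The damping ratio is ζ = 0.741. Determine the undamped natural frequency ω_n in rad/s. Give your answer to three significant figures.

ω_n ≈ 40.0 rad/s

Peak time t_p = π/ω_d, so ω_d = π/t_p = π/0.117 = 26.9 rad/s.
ω_n = ω_d/√(1−ζ²) = 26.9/√0.451 = 40.0 rad/s.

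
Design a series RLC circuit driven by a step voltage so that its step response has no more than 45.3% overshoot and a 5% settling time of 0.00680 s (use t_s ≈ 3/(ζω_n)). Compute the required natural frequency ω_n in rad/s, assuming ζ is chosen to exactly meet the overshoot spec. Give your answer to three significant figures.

ω_n ≈ 1810 rad/s

Inverting the overshoot relation: ζ = |ln 0.453|/√(π² + ln²0.453) = 0.244.
Then ω_n = 3/(ζ t_s) = 3/(0.244 × 0.00680) = 1810 rad/s.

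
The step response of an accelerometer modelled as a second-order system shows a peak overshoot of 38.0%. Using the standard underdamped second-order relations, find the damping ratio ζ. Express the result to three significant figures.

ζ ≈ 0.294

From %OS = 100·exp(−πζ/√(1−ζ²)), invert to get ζ = −ln(OS)/√(π² + ln²(OS)) with OS = 0.380.
−ln 0.380 = 0.9676, so ζ = 0.9676/√(π² + 0.9362) = 0.294.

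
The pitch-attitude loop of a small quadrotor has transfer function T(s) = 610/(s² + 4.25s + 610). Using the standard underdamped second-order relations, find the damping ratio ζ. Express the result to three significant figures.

ζ ≈ 0.0860

ω_n = √610 = 24.7 rad/s; ζ = 4.25/(2·24.7) = 0.0860.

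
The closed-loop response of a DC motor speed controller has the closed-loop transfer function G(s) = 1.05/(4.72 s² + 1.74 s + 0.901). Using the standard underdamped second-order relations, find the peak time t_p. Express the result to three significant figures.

t_p ≈ 7.93 s

Dividing through by 4.72: denominator becomes s² + 0.3686 s + 0.1909.
So ω_n = √0.1909 = 0.437 rad/s and ζ = 0.3686/(2·0.437) = 0.422.
ω_d = 0.437·√(1 − 0.422²) = 0.396 rad/s. t_p = π/ω_d = 7.93 s.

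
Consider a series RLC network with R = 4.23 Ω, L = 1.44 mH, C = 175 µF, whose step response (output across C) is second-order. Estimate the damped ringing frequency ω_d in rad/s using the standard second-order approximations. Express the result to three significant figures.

For a series RLC circuit (capacitor voltage as output), ω_n = 1/√(LC) = 1/√(1.44 mH · 175 µF) = 1990 rad/s.
ζ = (R/2)·√(C/L) = (4.23/2)·√(175 µF/1.44 mH) = 0.737.
ω_d = 1990·√(1 − 0.737²) = 1350 rad/s.

ω_d ≈ 1350 rad/s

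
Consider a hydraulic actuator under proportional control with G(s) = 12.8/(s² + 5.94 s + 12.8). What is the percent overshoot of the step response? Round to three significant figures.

ω_n = √12.8 = 3.58 rad/s; ζ = 5.94/(2·3.58) = 0.830.
Overshoot: exp(−π·0.830/√(1−0.830²)) = 0.00930, i.e. 0.930%.

%OS ≈ 0.930%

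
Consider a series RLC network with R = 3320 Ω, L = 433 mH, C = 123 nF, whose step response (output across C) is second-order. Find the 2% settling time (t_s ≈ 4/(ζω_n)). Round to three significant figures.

For a series RLC circuit (capacitor voltage as output), ω_n = 1/√(LC) = 1/√(433 mH · 123 nF) = 4330 rad/s.
ζ = (R/2)·√(C/L) = (3320/2)·√(123 nF/433 mH) = 0.885.
t_s ≈ 4/(ζω_n) = 0.00104 s.

t_s ≈ 0.00104 s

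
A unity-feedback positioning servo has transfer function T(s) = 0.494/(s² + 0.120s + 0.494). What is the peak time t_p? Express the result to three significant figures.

Comparing the denominator to s² + 2ζω_n s + ω_n²: ω_n = √0.494 = 0.703 rad/s, and 2ζω_n = 0.120 so ζ = 0.120/(2·0.703) = 0.0854.
ω_d = ω_n√(1−ζ²) = 0.700 rad/s. Then t_p = π/ω_d = 4.49 s.

t_p ≈ 4.49 s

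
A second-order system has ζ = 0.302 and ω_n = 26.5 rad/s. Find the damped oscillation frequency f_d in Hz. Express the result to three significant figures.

f_d ≈ 4.02 Hz

ω_d = ω_n√(1−ζ²) = 26.5·√0.909 = 25.3 rad/s.
f_d = ω_d/(2π) = 4.02 Hz.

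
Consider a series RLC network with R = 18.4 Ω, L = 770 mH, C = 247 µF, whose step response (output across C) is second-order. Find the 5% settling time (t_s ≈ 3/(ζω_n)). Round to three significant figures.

For a series RLC circuit (capacitor voltage as output), ω_n = 1/√(LC) = 1/√(770 mH · 247 µF) = 72.5 rad/s.
ζ = (R/2)·√(C/L) = (18.4/2)·√(247 µF/770 mH) = 0.165.
t_s ≈ 3/(ζω_n) = 0.251 s.

t_s ≈ 0.251 s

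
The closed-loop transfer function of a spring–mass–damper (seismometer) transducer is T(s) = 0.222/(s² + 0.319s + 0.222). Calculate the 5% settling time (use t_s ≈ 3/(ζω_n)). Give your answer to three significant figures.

Comparing the denominator to s² + 2ζω_n s + ω_n²: ω_n = √0.222 = 0.471 rad/s, and 2ζω_n = 0.319 so ζ = 0.319/(2·0.471) = 0.339.
t_s ≈ 3/(ζω_n) = 3/(0.339·0.471) = 18.8 s.

t_s ≈ 18.8 s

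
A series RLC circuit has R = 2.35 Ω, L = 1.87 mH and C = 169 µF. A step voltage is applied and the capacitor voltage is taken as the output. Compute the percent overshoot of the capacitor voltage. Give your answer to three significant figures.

%OS ≈ 30.5%

For a series RLC circuit (capacitor voltage as output), ω_n = 1/√(LC) = 1/√(1.87 mH · 169 µF) = 1780 rad/s.
ζ = (R/2)·√(C/L) = (2.35/2)·√(169 µF/1.87 mH) = 0.353.
%OS = 100 e^{−πζ/√(1−ζ²)} with ζ = 0.353 gives 30.5%.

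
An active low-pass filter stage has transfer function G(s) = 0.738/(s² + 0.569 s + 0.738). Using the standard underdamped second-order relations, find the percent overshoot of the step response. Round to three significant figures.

%OS ≈ 33.2%

Comparing the denominator to s² + 2ζω_n s + ω_n²: ω_n = √0.738 = 0.859 rad/s, and 2ζω_n = 0.569 so ζ = 0.569/(2·0.859) = 0.331.
Overshoot: exp(−π·0.331/√(1−0.331²)) = 0.332, i.e. 33.2%.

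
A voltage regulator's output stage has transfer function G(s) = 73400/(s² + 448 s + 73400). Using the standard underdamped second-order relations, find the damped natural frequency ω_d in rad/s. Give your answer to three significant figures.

ω_d ≈ 152 rad/s

Matching coefficients with s² + 2ζω_n s + ω_n² gives ω_n² = 73400 ⇒ ω_n = 271 rad/s, and ζ = 448/(2ω_n) = 0.827.
ω_d = ω_n√(1−ζ²) = 152 rad/s.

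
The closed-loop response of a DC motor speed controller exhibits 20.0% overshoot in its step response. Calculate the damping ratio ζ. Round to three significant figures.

From %OS = 100·exp(−πζ/√(1−ζ²)), invert to get ζ = −ln(OS)/√(π² + ln²(OS)) with OS = 0.200.
−ln 0.200 = 1.609, so ζ = 1.609/√(π² + 2.590) = 0.456.

ζ ≈ 0.456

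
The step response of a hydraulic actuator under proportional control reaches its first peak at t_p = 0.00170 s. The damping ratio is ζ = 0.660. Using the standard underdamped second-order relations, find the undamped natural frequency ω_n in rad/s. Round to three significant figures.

ω_n ≈ 2460 rad/s

Peak time t_p = π/ω_d, so ω_d = π/t_p = π/0.00170 = 1850 rad/s.
ω_n = ω_d/√(1−ζ²) = 1850/√0.564 = 2460 rad/s.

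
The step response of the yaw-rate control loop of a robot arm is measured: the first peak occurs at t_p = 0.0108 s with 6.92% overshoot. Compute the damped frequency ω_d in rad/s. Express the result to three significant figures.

t_p = π/ω_d, so ω_d = π/0.0108 = 291 rad/s.

ω_d ≈ 291 rad/s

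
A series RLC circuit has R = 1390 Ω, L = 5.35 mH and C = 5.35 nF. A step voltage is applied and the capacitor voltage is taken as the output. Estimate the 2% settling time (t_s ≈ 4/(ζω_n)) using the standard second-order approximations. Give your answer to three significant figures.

For a series RLC circuit (capacitor voltage as output), ω_n = 1/√(LC) = 1/√(5.35 mH · 5.35 nF) = 187000 rad/s.
ζ = (R/2)·√(C/L) = (1390/2)·√(5.35 nF/5.35 mH) = 0.695.
t_s ≈ 4/(ζω_n) = 0.0000308 s.

t_s ≈ 0.0000308 s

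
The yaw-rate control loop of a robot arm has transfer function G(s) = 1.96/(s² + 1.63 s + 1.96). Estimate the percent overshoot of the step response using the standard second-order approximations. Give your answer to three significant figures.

%OS ≈ 10.5%

Comparing the denominator to s² + 2ζω_n s + ω_n²: ω_n = √1.96 = 1.40 rad/s, and 2ζω_n = 1.63 so ζ = 1.63/(2·1.40) = 0.582.
Overshoot: exp(−π·0.582/√(1−0.582²)) = 0.105, i.e. 10.5%.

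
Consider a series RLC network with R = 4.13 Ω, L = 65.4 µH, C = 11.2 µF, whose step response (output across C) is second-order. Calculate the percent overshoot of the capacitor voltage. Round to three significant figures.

%OS ≈ 0.569%

For a series RLC circuit (capacitor voltage as output), ω_n = 1/√(LC) = 1/√(65.4 µH · 11.2 µF) = 36900 rad/s.
ζ = (R/2)·√(C/L) = (4.13/2)·√(11.2 µF/65.4 µH) = 0.855.
%OS = 100·exp(−πζ/√(1−ζ²)) = 0.569%.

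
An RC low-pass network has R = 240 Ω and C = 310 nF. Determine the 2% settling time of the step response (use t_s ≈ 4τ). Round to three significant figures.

t_s ≈ 0.000298 s

τ = RC = 240 × 310 nF = 0.0000744 s.
t_s ≈ 4τ = 0.000298 s.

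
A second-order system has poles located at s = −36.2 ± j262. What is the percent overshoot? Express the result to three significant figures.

The poles are at −σ ± jω_d with σ = 36.2 and ω_d = 262, so ω_n = √(σ²+ω_d²) = 264 rad/s and ζ = σ/ω_n = 0.137.
%OS = 100 e^{−πζ/√(1−ζ²)} with ζ = 0.137 gives 64.8%.

%OS ≈ 64.8%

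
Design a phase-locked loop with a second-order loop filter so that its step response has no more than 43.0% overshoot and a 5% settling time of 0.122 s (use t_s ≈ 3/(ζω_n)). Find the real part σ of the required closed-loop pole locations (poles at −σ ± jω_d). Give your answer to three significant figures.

The settling-time spec alone fixes σ = ζω_n = 3/t_s = 3/0.122 = 24.6.
(Overshoot then fixes ζ = 0.259 and hence ω_d = σ·√(1−ζ²)/ζ = 91.5 rad/s.)

σ ≈ 24.6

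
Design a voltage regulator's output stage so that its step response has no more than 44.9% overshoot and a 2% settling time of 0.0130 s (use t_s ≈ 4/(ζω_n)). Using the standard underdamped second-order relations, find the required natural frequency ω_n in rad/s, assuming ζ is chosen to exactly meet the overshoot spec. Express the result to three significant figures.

ζ = −ln(OS)/√(π² + (ln OS)²). With OS = 0.449, ln OS = −0.8007 and ζ = 0.8007/3.242 = 0.247.
From t_s ≈ 4/(ζω_n): ω_n = 4/(ζ·t_s) = 4/(0.247·0.0130) = 1250 rad/s.

ω_n ≈ 1250 rad/s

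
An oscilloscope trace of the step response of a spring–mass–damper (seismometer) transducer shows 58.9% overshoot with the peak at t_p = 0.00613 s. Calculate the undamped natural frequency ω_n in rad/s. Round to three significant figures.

ω_n ≈ 520 rad/s

ζ from %OS: ζ = |ln 0.589|/√(π²+ln²0.589) = 0.166.
From t_p = π/ω_d, ω_d = π/0.00613 = 512 rad/s, so ω_n = ω_d/√(1−ζ²) = 520 rad/s.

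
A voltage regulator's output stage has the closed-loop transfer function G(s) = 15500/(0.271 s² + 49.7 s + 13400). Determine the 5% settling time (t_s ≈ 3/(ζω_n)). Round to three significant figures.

Dividing through by 0.271: denominator becomes s² + 183.4 s + 49450.
So ω_n = √49450 = 222 rad/s and ζ = 183.4/(2·222) = 0.412.
t_s ≈ 3/(ζω_n) = 0.0327 s.

t_s ≈ 0.0327 s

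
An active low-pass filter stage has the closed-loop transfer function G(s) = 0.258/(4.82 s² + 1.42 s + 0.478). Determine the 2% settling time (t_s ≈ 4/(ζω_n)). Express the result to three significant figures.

Dividing through by 4.82: denominator becomes s² + 0.2946 s + 0.09917.
So ω_n = √0.09917 = 0.315 rad/s and ζ = 0.2946/(2·0.315) = 0.468.
t_s ≈ 4/(ζω_n) = 27.2 s.

t_s ≈ 27.2 s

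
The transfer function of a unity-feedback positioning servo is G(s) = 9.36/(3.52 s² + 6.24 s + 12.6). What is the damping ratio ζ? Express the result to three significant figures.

ζ ≈ 0.468

Dividing through by 3.52: denominator becomes s² + 1.773 s + 3.580.
So ω_n = √3.580 = 1.89 rad/s and ζ = 1.773/(2·1.89) = 0.468.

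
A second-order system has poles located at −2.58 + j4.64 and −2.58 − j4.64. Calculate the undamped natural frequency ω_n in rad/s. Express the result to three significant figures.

ω_n ≈ 5.31 rad/s

The poles are at −σ ± jω_d with σ = 2.58 and ω_d = 4.64, so ω_n = √(σ²+ω_d²) = 5.31 rad/s and ζ = σ/ω_n = 0.486.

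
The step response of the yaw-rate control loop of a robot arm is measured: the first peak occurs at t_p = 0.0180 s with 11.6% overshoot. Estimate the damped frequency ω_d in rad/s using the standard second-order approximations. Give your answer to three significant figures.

t_p = π/ω_d, so ω_d = π/0.0180 = 175 rad/s.

ω_d ≈ 175 rad/s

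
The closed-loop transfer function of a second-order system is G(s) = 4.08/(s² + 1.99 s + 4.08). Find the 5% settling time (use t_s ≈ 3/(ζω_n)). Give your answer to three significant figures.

Comparing the denominator to s² + 2ζω_n s + ω_n²: ω_n = √4.08 = 2.02 rad/s, and 2ζω_n = 1.99 so ζ = 1.99/(2·2.02) = 0.493.
t_s ≈ 3/(ζω_n) = 3/(0.493·2.02) = 3.02 s.

t_s ≈ 3.02 s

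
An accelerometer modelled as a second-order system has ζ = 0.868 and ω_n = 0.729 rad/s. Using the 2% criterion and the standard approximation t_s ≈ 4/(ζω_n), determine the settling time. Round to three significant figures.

t_s ≈ 6.32 s

t_s ≈ 4/(ζω_n) = 4/(0.868 × 0.729) = 6.32 s.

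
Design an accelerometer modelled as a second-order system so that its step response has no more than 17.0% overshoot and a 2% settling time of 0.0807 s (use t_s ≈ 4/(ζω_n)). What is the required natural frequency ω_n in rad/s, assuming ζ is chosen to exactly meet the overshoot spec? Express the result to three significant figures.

ω_n ≈ 101 rad/s

From %OS = 100·exp(−πζ/√(1−ζ²)), invert to get ζ = −ln(OS)/√(π² + ln²(OS)) with OS = 0.170.
−ln 0.170 = 1.772, so ζ = 1.772/√(π² + 3.140) = 0.491.
From t_s ≈ 4/(ζω_n): ω_n = 4/(ζ·t_s) = 4/(0.491·0.0807) = 101 rad/s.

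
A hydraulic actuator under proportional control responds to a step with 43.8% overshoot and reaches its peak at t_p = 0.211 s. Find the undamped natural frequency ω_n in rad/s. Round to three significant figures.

ω_n ≈ 15.4 rad/s

ζ from %OS: ζ = |ln 0.438|/√(π²+ln²0.438) = 0.254.
t_p = π/ω_d ⇒ ω_d = 14.9 rad/s; then ω_n = ω_d/√(1−ζ²) = 15.4 rad/s.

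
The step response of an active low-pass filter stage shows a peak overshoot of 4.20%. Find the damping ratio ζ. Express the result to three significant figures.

Inverting the overshoot relation: ζ = |ln 0.0420|/√(π² + ln²0.0420) = 0.710.

ζ ≈ 0.710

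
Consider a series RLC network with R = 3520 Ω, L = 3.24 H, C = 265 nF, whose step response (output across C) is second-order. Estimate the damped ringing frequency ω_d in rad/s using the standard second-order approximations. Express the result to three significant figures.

For a series RLC circuit (capacitor voltage as output), ω_n = 1/√(LC) = 1/√(3.24 H · 265 nF) = 1080 rad/s.
ζ = (R/2)·√(C/L) = (3520/2)·√(265 nF/3.24 H) = 0.503.
The damped frequency ω_d = ω_n√(1−ζ²) = 933 rad/s.

ω_d ≈ 933 rad/s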